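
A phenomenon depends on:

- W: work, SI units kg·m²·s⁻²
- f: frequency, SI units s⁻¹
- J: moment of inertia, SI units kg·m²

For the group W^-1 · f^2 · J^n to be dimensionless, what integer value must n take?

1

Balance the M exponent: (1)·n from J, plus −(1) + 2·(0) = -1 from the rest, must sum to zero.
n − 1 = 0, so n = 1.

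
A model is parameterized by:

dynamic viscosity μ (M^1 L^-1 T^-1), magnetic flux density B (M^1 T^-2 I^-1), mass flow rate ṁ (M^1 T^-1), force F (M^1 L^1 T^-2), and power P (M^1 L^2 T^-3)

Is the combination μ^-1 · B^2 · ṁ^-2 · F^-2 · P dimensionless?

no

Sum the exponent of each base dimension across the product:
  M: −[μ]_M + 2·[B]_M − 2·[ṁ]_M − 2·[F]_M + [P]_M = −(1) + 2·(1) − 2·(1) − 2·(1) + (1) = -2
  L: −[μ]_L + 2·[B]_L − 2·[ṁ]_L − 2·[F]_L + [P]_L = −(-1) + 2·(0) − 2·(0) − 2·(1) + (2) = 1
  T: −[μ]_T + 2·[B]_T − 2·[ṁ]_T − 2·[F]_T + [P]_T = −(-1) + 2·(-2) − 2·(-1) − 2·(-2) + (-3) = 0
  I: −[μ]_I + 2·[B]_I − 2·[ṁ]_I − 2·[F]_I + [P]_I = −(0) + 2·(-1) − 2·(0) − 2·(0) + (0) = -2
Net dimensions [M⁻² L I⁻²] ≠ [1] — not dimensionless.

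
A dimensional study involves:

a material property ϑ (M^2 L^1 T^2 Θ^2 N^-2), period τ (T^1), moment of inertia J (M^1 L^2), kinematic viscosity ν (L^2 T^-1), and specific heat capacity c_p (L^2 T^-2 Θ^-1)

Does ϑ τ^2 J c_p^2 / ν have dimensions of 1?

Sum the exponent of each base dimension across the product:
  M: [ϑ]_M + 2·[τ]_M + [J]_M − [ν]_M + 2·[c_p]_M = (2) + 2·(0) + (1) − (0) + 2·(0) = 3
  L: [ϑ]_L + 2·[τ]_L + [J]_L − [ν]_L + 2·[c_p]_L = (1) + 2·(0) + (2) − (2) + 2·(2) = 5
  T: [ϑ]_T + 2·[τ]_T + [J]_T − [ν]_T + 2·[c_p]_T = (2) + 2·(1) + (0) − (-1) + 2·(-2) = 1
  Θ: [ϑ]_Θ + 2·[τ]_Θ + [J]_Θ − [ν]_Θ + 2·[c_p]_Θ = (2) + 2·(0) + (0) − (0) + 2·(-1) = 0
  N: [ϑ]_N + 2·[τ]_N + [J]_N − [ν]_N + 2·[c_p]_N = (-2) + 2·(0) + (0) − (0) + 2·(0) = -2
Net dimensions [M³ L⁵ T N⁻²] ≠ [1] — not dimensionless.

no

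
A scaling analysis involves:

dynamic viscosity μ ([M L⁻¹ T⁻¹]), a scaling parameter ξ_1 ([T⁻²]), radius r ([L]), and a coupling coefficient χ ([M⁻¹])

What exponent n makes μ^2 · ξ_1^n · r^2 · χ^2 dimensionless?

-1

Balance the T exponent: (-2)·n from ξ_1, plus 2·(-1) + 2·(0) + 2·(0) = -2 from the rest, must sum to zero.
-2n − 2 = 0, so n = -1.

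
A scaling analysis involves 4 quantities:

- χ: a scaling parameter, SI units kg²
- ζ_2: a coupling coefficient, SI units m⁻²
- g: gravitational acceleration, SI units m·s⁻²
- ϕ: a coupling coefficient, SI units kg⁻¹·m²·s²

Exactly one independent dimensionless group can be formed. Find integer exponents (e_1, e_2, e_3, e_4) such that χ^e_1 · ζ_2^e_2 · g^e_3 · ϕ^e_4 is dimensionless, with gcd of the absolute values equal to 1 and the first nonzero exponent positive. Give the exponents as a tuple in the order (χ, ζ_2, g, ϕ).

M: e_1·(2) + e_2·(0) + e_3·(0) + e_4·(-1) = 0
L: e_1·(0) + e_2·(-2) + e_3·(1) + e_4·(2) = 0
T: e_1·(0) + e_2·(0) + e_3·(-2) + e_4·(2) = 0
Solving this homogeneous linear system for the smallest-integer solution (first nonzero entry positive) gives (1, 3, 2, 2).

(1, 3, 2, 2)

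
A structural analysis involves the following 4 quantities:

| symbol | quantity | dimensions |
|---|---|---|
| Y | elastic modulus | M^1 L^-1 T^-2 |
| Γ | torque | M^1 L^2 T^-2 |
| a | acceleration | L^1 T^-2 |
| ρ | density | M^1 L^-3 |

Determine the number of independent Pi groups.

There are 4 variables and 3 base dimensions (M, L, T).
The dimension matrix has rank 3.
Independent dimensionless groups: 4 − 3 = 1.

1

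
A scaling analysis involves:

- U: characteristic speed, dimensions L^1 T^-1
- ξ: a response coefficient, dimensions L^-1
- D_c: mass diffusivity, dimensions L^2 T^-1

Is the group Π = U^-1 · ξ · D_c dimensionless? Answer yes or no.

Sum the exponent of each base dimension across the product:
  L: −[U]_L + [ξ]_L + [D_c]_L = −(1) + (-1) + (2) = 0
  T: −[U]_T + [ξ]_T + [D_c]_T = −(-1) + (0) + (-1) = 0
All base exponents vanish — dimensionless.

yes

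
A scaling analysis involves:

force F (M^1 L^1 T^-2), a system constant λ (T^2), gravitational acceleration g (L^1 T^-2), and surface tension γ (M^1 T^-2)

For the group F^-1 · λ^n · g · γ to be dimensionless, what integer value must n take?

Balance the T exponent: (2)·n from λ, plus −(-2) + (-2) + (-2) = -2 from the rest, must sum to zero.
2n − 2 = 0, so n = 1.

1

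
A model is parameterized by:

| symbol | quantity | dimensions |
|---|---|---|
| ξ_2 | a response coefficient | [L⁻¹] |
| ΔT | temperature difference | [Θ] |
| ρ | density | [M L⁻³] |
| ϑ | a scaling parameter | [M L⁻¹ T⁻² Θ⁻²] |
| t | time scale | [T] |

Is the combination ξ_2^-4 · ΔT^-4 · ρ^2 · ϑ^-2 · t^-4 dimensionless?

yes

Sum the exponent of each base dimension across the product:
  M: −4·[ξ_2]_M − 4·[ΔT]_M + 2·[ρ]_M − 2·[ϑ]_M − 4·[t]_M = −4·(0) − 4·(0) + 2·(1) − 2·(1) − 4·(0) = 0
  L: −4·[ξ_2]_L − 4·[ΔT]_L + 2·[ρ]_L − 2·[ϑ]_L − 4·[t]_L = −4·(-1) − 4·(0) + 2·(-3) − 2·(-1) − 4·(0) = 0
  T: −4·[ξ_2]_T − 4·[ΔT]_T + 2·[ρ]_T − 2·[ϑ]_T − 4·[t]_T = −4·(0) − 4·(0) + 2·(0) − 2·(-2) − 4·(1) = 0
  Θ: −4·[ξ_2]_Θ − 4·[ΔT]_Θ + 2·[ρ]_Θ − 2·[ϑ]_Θ − 4·[t]_Θ = −4·(0) − 4·(1) + 2·(0) − 2·(-2) − 4·(0) = 0
All base exponents vanish — dimensionless.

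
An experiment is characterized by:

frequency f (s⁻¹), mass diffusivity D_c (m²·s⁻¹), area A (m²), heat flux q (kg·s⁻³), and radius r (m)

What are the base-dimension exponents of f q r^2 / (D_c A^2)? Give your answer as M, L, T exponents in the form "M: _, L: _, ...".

M: 1, L: -4, T: -3

Collect each base-dimension exponent across the product:
  M: (0) − (0) − 2·(0) + (1) + 2·(0) = 1
  L: (0) − (2) − 2·(2) + (0) + 2·(1) = -4
  T: (-1) − (-1) − 2·(0) + (-3) + 2·(0) = -3
So the dimensions are [M L⁻⁴ T⁻³].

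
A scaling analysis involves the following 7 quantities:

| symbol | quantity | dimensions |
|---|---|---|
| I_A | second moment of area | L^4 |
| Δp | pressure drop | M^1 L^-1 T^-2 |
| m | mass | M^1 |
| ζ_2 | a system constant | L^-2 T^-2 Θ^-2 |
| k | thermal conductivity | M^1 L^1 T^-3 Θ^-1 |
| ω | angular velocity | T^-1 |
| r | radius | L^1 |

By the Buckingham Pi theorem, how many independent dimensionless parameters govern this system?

There are 7 variables and 4 base dimensions (M, L, T, Θ).
The dimension matrix has rank 4.
Independent dimensionless groups: 7 − 4 = 3.

3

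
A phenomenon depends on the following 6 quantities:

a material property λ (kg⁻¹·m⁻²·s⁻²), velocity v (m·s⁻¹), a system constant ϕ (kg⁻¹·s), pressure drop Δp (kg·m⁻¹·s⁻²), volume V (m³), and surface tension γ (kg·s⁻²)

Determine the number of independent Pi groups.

There are 6 variables and 3 base dimensions (M, L, T).
The dimension matrix has rank 3.
Independent dimensionless groups: 6 − 3 = 3.

3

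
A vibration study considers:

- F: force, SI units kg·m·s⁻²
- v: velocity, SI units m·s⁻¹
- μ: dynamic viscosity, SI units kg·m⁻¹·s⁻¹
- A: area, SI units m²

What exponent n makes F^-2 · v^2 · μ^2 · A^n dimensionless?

1

Balance the L exponent: (2)·n from A, plus −2·(1) + 2·(1) + 2·(-1) = -2 from the rest, must sum to zero.
2n − 2 = 0, so n = 1.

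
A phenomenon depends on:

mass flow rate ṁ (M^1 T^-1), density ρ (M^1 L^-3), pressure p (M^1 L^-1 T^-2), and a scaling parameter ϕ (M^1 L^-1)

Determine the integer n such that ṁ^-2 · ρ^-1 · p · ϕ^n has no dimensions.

2

Balance the M exponent: (1)·n from ϕ, plus −2·(1) − (1) + (1) = -2 from the rest, must sum to zero.
n − 2 = 0, so n = 2.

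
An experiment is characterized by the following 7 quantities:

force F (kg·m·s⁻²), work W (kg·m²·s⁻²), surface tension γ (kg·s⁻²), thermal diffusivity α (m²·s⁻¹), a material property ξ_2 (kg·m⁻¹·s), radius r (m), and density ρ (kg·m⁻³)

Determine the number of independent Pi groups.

4

There are 7 variables and 3 base dimensions (M, L, T).
The dimension matrix has rank 3.
Independent dimensionless groups: 7 − 3 = 4.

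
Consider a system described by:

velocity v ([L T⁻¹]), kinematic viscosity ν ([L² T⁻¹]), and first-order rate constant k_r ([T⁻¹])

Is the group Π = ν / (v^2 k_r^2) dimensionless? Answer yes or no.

no

Sum the exponent of each base dimension across the product:
  L: −2·[v]_L + [ν]_L − 2·[k_r]_L = −2·(1) + (2) − 2·(0) = 0
  T: −2·[v]_T + [ν]_T − 2·[k_r]_T = −2·(-1) + (-1) − 2·(-1) = 3
Net dimensions [T³] ≠ [1] — not dimensionless.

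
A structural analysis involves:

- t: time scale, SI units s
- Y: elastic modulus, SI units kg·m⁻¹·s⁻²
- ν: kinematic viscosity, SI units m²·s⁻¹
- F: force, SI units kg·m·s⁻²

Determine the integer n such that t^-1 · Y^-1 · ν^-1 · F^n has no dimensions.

Balance the M exponent: (1)·n from F, plus −(0) − (1) − (0) = -1 from the rest, must sum to zero.
n − 1 = 0, so n = 1.

1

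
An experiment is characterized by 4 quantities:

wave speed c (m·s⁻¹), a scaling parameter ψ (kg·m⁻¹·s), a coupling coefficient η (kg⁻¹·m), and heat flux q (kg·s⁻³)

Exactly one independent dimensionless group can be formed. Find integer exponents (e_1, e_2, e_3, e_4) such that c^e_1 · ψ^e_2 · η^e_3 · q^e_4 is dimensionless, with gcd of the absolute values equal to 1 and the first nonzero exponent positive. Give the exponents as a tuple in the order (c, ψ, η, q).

M: e_1·(0) + e_2·(1) + e_3·(-1) + e_4·(1) = 0
L: e_1·(1) + e_2·(-1) + e_3·(1) + e_4·(0) = 0
T: e_1·(-1) + e_2·(1) + e_3·(0) + e_4·(-3) = 0
Solving this homogeneous linear system for the smallest-integer solution (first nonzero entry positive) gives (1, -2, -3, -1).

(1, -2, -3, -1)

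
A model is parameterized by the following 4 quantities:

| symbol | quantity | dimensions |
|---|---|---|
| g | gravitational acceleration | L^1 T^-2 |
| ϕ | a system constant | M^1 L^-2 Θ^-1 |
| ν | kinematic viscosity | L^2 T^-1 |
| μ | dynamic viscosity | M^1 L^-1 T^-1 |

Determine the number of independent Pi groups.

There are 4 variables and 4 base dimensions (M, L, T, Θ).
The dimension matrix has rank 4.
Independent dimensionless groups: 4 − 4 = 0.

0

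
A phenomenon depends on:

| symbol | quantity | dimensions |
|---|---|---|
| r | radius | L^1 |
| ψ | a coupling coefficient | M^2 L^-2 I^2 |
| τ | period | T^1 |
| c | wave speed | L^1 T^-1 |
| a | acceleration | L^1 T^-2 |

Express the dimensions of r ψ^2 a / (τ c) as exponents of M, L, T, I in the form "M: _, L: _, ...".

M: 4, L: -3, T: -2, I: 4

Collect each base-dimension exponent across the product:
  M: (0) + 2·(2) − (0) − (0) + (0) = 4
  L: (1) + 2·(-2) − (0) − (1) + (1) = -3
  T: (0) + 2·(0) − (1) − (-1) + (-2) = -2
  I: (0) + 2·(2) − (0) − (0) + (0) = 4
So the dimensions are [M⁴ L⁻³ T⁻² I⁴].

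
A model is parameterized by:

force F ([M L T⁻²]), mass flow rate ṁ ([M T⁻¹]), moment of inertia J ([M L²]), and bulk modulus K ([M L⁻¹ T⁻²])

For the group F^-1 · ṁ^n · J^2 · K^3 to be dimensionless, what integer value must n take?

Balance the M exponent: (1)·n from ṁ, plus −(1) + 2·(1) + 3·(1) = 4 from the rest, must sum to zero.
n + 4 = 0, so n = -4.

-4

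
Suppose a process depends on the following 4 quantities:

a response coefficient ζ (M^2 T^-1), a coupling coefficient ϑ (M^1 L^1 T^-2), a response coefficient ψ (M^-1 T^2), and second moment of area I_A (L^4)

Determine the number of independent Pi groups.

There are 4 variables and 3 base dimensions (M, L, T).
The dimension matrix has rank 3.
Independent dimensionless groups: 4 − 3 = 1.

1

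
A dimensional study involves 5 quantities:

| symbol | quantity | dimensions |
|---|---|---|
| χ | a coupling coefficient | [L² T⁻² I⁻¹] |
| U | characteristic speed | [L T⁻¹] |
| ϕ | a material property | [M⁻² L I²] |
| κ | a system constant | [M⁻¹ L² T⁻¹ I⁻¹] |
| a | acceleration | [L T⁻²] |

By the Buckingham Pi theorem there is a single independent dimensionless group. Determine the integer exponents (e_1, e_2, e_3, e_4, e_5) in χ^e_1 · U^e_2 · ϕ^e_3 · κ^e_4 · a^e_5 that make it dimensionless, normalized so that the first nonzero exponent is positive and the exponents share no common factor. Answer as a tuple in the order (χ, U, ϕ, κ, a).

M: e_1·(0) + e_2·(0) + e_3·(-2) + e_4·(-1) + e_5·(0) = 0
L: e_1·(2) + e_2·(1) + e_3·(1) + e_4·(2) + e_5·(1) = 0
T: e_1·(-2) + e_2·(-1) + e_3·(0) + e_4·(-1) + e_5·(-2) = 0
I: e_1·(-1) + e_2·(0) + e_3·(2) + e_4·(-1) + e_5·(0) = 0
Solving this homogeneous linear system for the smallest-integer solution (first nonzero entry positive) gives (4, -4, 1, -2, -1).

(4, -4, 1, -2, -1)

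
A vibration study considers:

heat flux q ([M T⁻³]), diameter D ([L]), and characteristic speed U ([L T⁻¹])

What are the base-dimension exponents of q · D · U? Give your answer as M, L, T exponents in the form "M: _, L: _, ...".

M: 1, L: 2, T: -4

Collect each base-dimension exponent across the product:
  M: (1) + (0) + (0) = 1
  L: (0) + (1) + (1) = 2
  T: (-3) + (0) + (-1) = -4
So the dimensions are [M L² T⁻⁴].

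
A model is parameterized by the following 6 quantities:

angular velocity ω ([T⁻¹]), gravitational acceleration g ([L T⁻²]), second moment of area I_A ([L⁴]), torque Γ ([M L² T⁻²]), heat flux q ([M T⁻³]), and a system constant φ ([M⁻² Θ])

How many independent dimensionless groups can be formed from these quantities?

2

There are 6 variables and 4 base dimensions (M, L, T, Θ).
The dimension matrix has rank 4.
Independent dimensionless groups: 6 − 4 = 2.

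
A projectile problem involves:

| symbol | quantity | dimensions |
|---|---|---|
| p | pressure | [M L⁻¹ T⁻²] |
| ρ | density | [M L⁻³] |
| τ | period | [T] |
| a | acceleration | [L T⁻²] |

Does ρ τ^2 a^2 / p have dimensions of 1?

yes

Sum the exponent of each base dimension across the product:
  M: −[p]_M + [ρ]_M + 2·[τ]_M + 2·[a]_M = −(1) + (1) + 2·(0) + 2·(0) = 0
  L: −[p]_L + [ρ]_L + 2·[τ]_L + 2·[a]_L = −(-1) + (-3) + 2·(0) + 2·(1) = 0
  T: −[p]_T + [ρ]_T + 2·[τ]_T + 2·[a]_T = −(-2) + (0) + 2·(1) + 2·(-2) = 0
  Θ: −[p]_Θ + [ρ]_Θ + 2·[τ]_Θ + 2·[a]_Θ = −(0) + (0) + 2·(0) + 2·(0) = 0
  N: −[p]_N + [ρ]_N + 2·[τ]_N + 2·[a]_N = −(0) + (0) + 2·(0) + 2·(0) = 0
All base exponents vanish — dimensionless.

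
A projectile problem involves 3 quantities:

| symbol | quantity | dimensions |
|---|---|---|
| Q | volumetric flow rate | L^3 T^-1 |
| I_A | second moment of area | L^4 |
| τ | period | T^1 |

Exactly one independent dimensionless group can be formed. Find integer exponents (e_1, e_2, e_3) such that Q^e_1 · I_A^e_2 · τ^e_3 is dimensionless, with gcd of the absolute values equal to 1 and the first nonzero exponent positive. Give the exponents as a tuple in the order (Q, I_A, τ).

L: e_1·(3) + e_2·(4) + e_3·(0) = 0
T: e_1·(-1) + e_2·(0) + e_3·(1) = 0
Solving this homogeneous linear system for the smallest-integer solution (first nonzero entry positive) gives (4, -3, 4).

(4, -3, 4)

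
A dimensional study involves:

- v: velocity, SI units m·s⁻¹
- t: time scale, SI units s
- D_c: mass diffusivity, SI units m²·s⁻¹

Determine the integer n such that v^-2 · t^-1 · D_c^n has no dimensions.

Balance the L exponent: (2)·n from D_c, plus −2·(1) − (0) = -2 from the rest, must sum to zero.
2n − 2 = 0, so n = 1.

1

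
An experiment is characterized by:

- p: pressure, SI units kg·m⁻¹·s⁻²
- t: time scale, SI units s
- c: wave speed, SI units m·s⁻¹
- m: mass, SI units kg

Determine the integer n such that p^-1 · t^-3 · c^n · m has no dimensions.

-1

Balance the L exponent: (1)·n from c, plus −(-1) − 3·(0) + (0) = 1 from the rest, must sum to zero.
n + 1 = 0, so n = -1.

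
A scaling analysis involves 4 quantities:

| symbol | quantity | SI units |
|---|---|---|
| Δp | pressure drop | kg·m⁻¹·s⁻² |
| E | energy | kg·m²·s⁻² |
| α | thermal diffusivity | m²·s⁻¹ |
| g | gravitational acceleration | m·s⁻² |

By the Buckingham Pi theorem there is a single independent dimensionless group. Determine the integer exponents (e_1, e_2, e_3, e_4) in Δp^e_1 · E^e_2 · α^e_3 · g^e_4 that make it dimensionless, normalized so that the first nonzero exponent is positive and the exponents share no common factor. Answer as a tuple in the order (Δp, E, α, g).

M: e_1·(1) + e_2·(1) + e_3·(0) + e_4·(0) = 0
L: e_1·(-1) + e_2·(2) + e_3·(2) + e_4·(1) = 0
T: e_1·(-2) + e_2·(-2) + e_3·(-1) + e_4·(-2) = 0
Solving this homogeneous linear system for the smallest-integer solution (first nonzero entry positive) gives (1, -1, 2, -1).

(1, -1, 2, -1)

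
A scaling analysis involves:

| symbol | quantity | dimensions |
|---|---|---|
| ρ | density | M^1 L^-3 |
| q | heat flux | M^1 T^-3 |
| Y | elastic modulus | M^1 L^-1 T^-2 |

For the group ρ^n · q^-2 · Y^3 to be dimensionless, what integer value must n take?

-1

Balance the M exponent: (1)·n from ρ, plus −2·(1) + 3·(1) = 1 from the rest, must sum to zero.
n + 1 = 0, so n = -1.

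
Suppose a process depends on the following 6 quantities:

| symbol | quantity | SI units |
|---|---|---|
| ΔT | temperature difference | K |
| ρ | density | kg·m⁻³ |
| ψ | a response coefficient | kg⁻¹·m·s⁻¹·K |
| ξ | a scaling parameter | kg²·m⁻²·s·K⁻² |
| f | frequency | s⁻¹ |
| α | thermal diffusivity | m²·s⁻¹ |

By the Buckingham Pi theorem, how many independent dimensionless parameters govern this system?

2

There are 6 variables and 4 base dimensions (M, L, T, Θ).
The dimension matrix has rank 4.
Independent dimensionless groups: 6 − 4 = 2.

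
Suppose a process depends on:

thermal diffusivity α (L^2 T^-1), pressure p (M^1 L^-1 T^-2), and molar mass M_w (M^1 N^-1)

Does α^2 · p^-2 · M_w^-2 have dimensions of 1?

no

Sum the exponent of each base dimension across the product:
  M: 2·[α]_M − 2·[p]_M − 2·[M_w]_M = 2·(0) − 2·(1) − 2·(1) = -4
  L: 2·[α]_L − 2·[p]_L − 2·[M_w]_L = 2·(2) − 2·(-1) − 2·(0) = 6
  T: 2·[α]_T − 2·[p]_T − 2·[M_w]_T = 2·(-1) − 2·(-2) − 2·(0) = 2
  N: 2·[α]_N − 2·[p]_N − 2·[M_w]_N = 2·(0) − 2·(0) − 2·(-1) = 2
Net dimensions [M⁻⁴ L⁶ T² N²] ≠ [1] — not dimensionless.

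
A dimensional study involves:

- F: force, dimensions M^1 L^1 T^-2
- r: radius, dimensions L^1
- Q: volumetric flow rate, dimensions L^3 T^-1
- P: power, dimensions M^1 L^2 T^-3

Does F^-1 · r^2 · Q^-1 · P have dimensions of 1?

Sum the exponent of each base dimension across the product:
  M: −[F]_M + 2·[r]_M − [Q]_M + [P]_M = −(1) + 2·(0) − (0) + (1) = 0
  L: −[F]_L + 2·[r]_L − [Q]_L + [P]_L = −(1) + 2·(1) − (3) + (2) = 0
  T: −[F]_T + 2·[r]_T − [Q]_T + [P]_T = −(-2) + 2·(0) − (-1) + (-3) = 0
  Θ: −[F]_Θ + 2·[r]_Θ − [Q]_Θ + [P]_Θ = −(0) + 2·(0) − (0) + (0) = 0
All base exponents vanish — dimensionless.

yes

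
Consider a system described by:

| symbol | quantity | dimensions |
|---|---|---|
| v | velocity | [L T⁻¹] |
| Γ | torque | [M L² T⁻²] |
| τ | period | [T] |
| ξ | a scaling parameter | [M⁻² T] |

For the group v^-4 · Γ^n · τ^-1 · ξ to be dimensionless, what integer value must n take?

2

Balance the M exponent: (1)·n from Γ, plus −4·(0) − (0) + (-2) = -2 from the rest, must sum to zero.
n − 2 = 0, so n = 2.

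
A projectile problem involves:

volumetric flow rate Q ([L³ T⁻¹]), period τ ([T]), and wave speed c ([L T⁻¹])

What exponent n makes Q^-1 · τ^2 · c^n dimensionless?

3

Balance the L exponent: (1)·n from c, plus −(3) + 2·(0) = -3 from the rest, must sum to zero.
n − 3 = 0, so n = 3.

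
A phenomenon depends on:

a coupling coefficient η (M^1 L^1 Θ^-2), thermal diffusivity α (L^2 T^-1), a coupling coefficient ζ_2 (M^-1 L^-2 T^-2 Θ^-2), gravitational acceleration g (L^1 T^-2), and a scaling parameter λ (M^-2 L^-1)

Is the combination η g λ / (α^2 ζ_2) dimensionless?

Sum the exponent of each base dimension across the product:
  M: [η]_M − 2·[α]_M − [ζ_2]_M + [g]_M + [λ]_M = (1) − 2·(0) − (-1) + (0) + (-2) = 0
  L: [η]_L − 2·[α]_L − [ζ_2]_L + [g]_L + [λ]_L = (1) − 2·(2) − (-2) + (1) + (-1) = -1
  T: [η]_T − 2·[α]_T − [ζ_2]_T + [g]_T + [λ]_T = (0) − 2·(-1) − (-2) + (-2) + (0) = 2
  Θ: [η]_Θ − 2·[α]_Θ − [ζ_2]_Θ + [g]_Θ + [λ]_Θ = (-2) − 2·(0) − (-2) + (0) + (0) = 0
Net dimensions [L⁻¹ T²] ≠ [1] — not dimensionless.

no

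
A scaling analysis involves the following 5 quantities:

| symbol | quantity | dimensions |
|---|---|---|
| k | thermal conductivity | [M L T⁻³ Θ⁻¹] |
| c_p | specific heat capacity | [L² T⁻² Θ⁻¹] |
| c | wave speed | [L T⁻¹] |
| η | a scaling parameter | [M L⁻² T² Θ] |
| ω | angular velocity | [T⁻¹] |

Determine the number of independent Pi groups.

1

There are 5 variables and 4 base dimensions (M, L, T, Θ).
The dimension matrix has rank 4.
Independent dimensionless groups: 5 − 4 = 1.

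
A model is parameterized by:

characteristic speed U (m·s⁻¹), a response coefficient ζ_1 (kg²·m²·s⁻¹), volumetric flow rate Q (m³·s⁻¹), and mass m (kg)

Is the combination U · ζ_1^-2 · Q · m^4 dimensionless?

Sum the exponent of each base dimension across the product:
  M: [U]_M − 2·[ζ_1]_M + [Q]_M + 4·[m]_M = (0) − 2·(2) + (0) + 4·(1) = 0
  L: [U]_L − 2·[ζ_1]_L + [Q]_L + 4·[m]_L = (1) − 2·(2) + (3) + 4·(0) = 0
  T: [U]_T − 2·[ζ_1]_T + [Q]_T + 4·[m]_T = (-1) − 2·(-1) + (-1) + 4·(0) = 0
All base exponents vanish — dimensionless.

yes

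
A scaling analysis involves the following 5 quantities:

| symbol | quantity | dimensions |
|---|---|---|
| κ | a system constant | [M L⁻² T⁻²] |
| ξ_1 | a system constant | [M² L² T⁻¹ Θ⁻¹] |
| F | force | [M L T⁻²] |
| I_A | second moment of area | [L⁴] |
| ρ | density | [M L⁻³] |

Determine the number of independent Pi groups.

1

There are 5 variables and 4 base dimensions (M, L, T, Θ).
The dimension matrix has rank 4.
Independent dimensionless groups: 5 − 4 = 1.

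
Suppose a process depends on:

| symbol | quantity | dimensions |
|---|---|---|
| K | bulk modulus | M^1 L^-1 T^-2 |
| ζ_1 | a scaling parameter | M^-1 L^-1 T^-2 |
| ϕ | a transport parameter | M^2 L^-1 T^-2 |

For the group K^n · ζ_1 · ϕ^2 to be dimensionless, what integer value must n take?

-3

Balance the M exponent: (1)·n from K, plus (-1) + 2·(2) = 3 from the rest, must sum to zero.
n + 3 = 0, so n = -3.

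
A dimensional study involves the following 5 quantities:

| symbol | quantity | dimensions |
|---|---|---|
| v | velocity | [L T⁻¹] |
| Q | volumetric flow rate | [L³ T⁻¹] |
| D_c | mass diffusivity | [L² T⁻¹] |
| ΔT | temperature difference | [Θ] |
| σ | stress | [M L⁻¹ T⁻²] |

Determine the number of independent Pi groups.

There are 5 variables and 4 base dimensions (M, L, T, Θ).
The dimension matrix has rank 4.
Independent dimensionless groups: 5 − 4 = 1.

1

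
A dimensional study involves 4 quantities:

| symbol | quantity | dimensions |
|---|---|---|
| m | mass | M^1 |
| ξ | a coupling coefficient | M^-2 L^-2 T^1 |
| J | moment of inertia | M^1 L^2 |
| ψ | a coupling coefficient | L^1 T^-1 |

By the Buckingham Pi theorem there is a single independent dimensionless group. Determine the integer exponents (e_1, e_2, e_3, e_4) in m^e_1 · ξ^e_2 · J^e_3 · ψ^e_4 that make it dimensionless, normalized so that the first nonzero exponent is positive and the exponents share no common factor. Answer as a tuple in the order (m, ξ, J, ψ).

M: e_1·(1) + e_2·(-2) + e_3·(1) + e_4·(0) = 0
L: e_1·(0) + e_2·(-2) + e_3·(2) + e_4·(1) = 0
T: e_1·(0) + e_2·(1) + e_3·(0) + e_4·(-1) = 0
Solving this homogeneous linear system for the smallest-integer solution (first nonzero entry positive) gives (3, 2, 1, 2).

(3, 2, 1, 2)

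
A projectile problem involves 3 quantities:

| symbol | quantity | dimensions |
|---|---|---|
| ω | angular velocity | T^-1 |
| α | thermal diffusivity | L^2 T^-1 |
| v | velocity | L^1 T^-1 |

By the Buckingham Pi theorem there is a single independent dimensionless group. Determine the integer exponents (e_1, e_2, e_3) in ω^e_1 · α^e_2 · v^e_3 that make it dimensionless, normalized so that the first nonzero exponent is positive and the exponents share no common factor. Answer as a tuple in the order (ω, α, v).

L: e_1·(0) + e_2·(2) + e_3·(1) = 0
T: e_1·(-1) + e_2·(-1) + e_3·(-1) = 0
Solving this homogeneous linear system for the smallest-integer solution (first nonzero entry positive) gives (1, 1, -2).

(1, 1, -2)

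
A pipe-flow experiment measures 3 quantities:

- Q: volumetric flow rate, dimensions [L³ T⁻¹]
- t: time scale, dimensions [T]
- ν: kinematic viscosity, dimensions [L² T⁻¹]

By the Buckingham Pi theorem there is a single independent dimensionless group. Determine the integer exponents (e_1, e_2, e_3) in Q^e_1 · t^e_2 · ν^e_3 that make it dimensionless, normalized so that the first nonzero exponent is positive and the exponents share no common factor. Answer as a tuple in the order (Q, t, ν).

(2, -1, -3)

L: e_1·(3) + e_2·(0) + e_3·(2) = 0
T: e_1·(-1) + e_2·(1) + e_3·(-1) = 0
Solving this homogeneous linear system for the smallest-integer solution (first nonzero entry positive) gives (2, -1, -3).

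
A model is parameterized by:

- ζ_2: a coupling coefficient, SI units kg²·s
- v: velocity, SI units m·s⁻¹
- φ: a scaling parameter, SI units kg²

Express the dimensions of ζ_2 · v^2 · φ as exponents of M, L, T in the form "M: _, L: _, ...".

M: 4, L: 2, T: -1

Collect each base-dimension exponent across the product:
  M: (2) + 2·(0) + (2) = 4
  L: (0) + 2·(1) + (0) = 2
  T: (1) + 2·(-1) + (0) = -1
So the dimensions are [M⁴ L² T⁻¹].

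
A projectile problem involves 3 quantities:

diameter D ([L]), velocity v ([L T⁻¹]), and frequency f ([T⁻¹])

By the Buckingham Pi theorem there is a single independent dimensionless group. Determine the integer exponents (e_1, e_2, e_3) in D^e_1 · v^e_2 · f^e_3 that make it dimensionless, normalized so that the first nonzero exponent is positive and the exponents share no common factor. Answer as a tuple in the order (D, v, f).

L: e_1·(1) + e_2·(1) + e_3·(0) = 0
T: e_1·(0) + e_2·(-1) + e_3·(-1) = 0
Solving this homogeneous linear system for the smallest-integer solution (first nonzero entry positive) gives (1, -1, 1).

(1, -1, 1)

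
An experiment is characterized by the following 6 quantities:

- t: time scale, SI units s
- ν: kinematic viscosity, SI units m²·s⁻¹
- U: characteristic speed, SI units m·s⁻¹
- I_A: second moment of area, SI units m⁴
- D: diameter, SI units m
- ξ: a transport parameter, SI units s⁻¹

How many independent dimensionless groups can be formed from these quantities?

4

There are 6 variables and 2 base dimensions (L, T).
The dimension matrix has rank 2.
Independent dimensionless groups: 6 − 2 = 4.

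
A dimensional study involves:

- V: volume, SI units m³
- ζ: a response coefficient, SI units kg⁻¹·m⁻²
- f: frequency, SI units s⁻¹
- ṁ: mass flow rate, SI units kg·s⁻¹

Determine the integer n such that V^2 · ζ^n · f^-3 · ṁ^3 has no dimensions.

Balance the M exponent: (-1)·n from ζ, plus 2·(0) − 3·(0) + 3·(1) = 3 from the rest, must sum to zero.
−n + 3 = 0, so n = 3.

3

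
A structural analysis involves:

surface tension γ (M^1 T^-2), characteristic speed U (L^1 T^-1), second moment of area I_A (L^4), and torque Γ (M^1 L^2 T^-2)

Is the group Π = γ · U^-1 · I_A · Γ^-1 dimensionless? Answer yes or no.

Sum the exponent of each base dimension across the product:
  M: [γ]_M − [U]_M + [I_A]_M − [Γ]_M = (1) − (0) + (0) − (1) = 0
  L: [γ]_L − [U]_L + [I_A]_L − [Γ]_L = (0) − (1) + (4) − (2) = 1
  T: [γ]_T − [U]_T + [I_A]_T − [Γ]_T = (-2) − (-1) + (0) − (-2) = 1
Net dimensions [L T] ≠ [1] — not dimensionless.

no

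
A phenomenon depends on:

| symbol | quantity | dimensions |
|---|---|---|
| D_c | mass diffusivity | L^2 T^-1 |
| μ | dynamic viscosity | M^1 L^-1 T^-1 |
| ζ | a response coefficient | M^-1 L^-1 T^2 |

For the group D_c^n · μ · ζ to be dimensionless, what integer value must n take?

1

Balance the L exponent: (2)·n from D_c, plus (-1) + (-1) = -2 from the rest, must sum to zero.
2n − 2 = 0, so n = 1.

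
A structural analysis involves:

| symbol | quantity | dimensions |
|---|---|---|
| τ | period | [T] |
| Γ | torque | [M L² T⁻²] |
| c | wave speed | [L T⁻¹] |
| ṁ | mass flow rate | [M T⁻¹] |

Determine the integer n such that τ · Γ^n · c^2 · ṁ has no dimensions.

-1

Balance the M exponent: (1)·n from Γ, plus (0) + 2·(0) + (1) = 1 from the rest, must sum to zero.
n + 1 = 0, so n = -1.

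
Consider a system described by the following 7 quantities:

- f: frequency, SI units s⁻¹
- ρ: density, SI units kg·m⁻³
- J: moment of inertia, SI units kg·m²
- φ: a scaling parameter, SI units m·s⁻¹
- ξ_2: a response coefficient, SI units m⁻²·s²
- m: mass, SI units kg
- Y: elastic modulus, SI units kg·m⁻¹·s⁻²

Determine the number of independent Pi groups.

4

There are 7 variables and 3 base dimensions (M, L, T).
The dimension matrix has rank 3.
Independent dimensionless groups: 7 − 3 = 4.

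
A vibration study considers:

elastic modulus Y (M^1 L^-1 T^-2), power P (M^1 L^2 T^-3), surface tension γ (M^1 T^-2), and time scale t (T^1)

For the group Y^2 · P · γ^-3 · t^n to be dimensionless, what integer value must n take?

1

Balance the T exponent: (1)·n from t, plus 2·(-2) + (-3) − 3·(-2) = -1 from the rest, must sum to zero.
n − 1 = 0, so n = 1.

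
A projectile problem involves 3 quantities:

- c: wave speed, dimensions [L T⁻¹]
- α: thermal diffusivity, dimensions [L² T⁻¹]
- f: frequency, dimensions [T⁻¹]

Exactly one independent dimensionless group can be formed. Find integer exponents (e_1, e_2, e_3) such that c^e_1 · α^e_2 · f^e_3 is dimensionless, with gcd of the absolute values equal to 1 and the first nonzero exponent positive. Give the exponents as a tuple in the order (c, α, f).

L: e_1·(1) + e_2·(2) + e_3·(0) = 0
T: e_1·(-1) + e_2·(-1) + e_3·(-1) = 0
Solving this homogeneous linear system for the smallest-integer solution (first nonzero entry positive) gives (2, -1, -1).

(2, -1, -1)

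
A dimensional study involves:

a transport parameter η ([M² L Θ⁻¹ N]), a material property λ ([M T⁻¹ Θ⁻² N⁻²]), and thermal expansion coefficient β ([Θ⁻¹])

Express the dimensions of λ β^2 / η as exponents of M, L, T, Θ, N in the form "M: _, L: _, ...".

Collect each base-dimension exponent across the product:
  M: −(2) + (1) + 2·(0) = -1
  L: −(1) + (0) + 2·(0) = -1
  T: −(0) + (-1) + 2·(0) = -1
  Θ: −(-1) + (-2) + 2·(-1) = -3
  N: −(1) + (-2) + 2·(0) = -3
So the dimensions are [M⁻¹ L⁻¹ T⁻¹ Θ⁻³ N⁻³].

M: -1, L: -1, T: -1, Θ: -3, N: -3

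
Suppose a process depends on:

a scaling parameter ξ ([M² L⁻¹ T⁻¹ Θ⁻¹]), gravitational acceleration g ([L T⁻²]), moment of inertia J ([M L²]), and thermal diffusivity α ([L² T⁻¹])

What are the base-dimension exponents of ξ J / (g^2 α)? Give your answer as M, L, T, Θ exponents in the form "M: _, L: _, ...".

M: 3, L: -3, T: 4, Θ: -1

Collect each base-dimension exponent across the product:
  M: (2) − 2·(0) + (1) − (0) = 3
  L: (-1) − 2·(1) + (2) − (2) = -3
  T: (-1) − 2·(-2) + (0) − (-1) = 4
  Θ: (-1) − 2·(0) + (0) − (0) = -1
So the dimensions are [M³ L⁻³ T⁴ Θ⁻¹].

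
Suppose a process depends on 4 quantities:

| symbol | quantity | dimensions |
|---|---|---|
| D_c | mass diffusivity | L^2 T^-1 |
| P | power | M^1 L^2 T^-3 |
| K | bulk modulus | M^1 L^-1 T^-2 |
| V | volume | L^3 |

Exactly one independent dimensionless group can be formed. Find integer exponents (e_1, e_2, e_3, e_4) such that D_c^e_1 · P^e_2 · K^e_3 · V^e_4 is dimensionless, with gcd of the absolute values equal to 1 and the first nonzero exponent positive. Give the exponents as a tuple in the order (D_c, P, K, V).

(3, -3, 3, 1)

M: e_1·(0) + e_2·(1) + e_3·(1) + e_4·(0) = 0
L: e_1·(2) + e_2·(2) + e_3·(-1) + e_4·(3) = 0
T: e_1·(-1) + e_2·(-3) + e_3·(-2) + e_4·(0) = 0
Solving this homogeneous linear system for the smallest-integer solution (first nonzero entry positive) gives (3, -3, 3, 1).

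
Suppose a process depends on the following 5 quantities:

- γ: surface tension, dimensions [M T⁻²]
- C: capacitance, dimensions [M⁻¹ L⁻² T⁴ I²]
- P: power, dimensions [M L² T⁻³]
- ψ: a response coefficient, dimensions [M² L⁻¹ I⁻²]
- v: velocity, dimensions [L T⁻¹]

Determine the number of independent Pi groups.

1

There are 5 variables and 4 base dimensions (M, L, T, I).
The dimension matrix has rank 4.
Independent dimensionless groups: 5 − 4 = 1.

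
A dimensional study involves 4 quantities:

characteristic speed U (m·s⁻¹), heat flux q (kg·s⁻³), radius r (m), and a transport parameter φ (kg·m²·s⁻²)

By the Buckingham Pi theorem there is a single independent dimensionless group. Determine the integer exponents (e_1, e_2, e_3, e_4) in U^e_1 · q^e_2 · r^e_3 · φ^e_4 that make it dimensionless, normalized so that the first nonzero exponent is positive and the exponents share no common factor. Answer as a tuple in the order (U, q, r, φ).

M: e_1·(0) + e_2·(1) + e_3·(0) + e_4·(1) = 0
L: e_1·(1) + e_2·(0) + e_3·(1) + e_4·(2) = 0
T: e_1·(-1) + e_2·(-3) + e_3·(0) + e_4·(-2) = 0
Solving this homogeneous linear system for the smallest-integer solution (first nonzero entry positive) gives (1, -1, -3, 1).

(1, -1, -3, 1)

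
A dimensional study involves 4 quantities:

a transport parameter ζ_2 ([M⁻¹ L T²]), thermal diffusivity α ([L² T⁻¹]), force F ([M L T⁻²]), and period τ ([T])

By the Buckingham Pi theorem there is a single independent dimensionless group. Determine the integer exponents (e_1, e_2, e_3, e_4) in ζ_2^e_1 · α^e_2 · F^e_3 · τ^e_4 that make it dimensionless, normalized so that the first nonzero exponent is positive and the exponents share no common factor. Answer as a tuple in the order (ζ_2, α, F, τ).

(1, -1, 1, -1)

M: e_1·(-1) + e_2·(0) + e_3·(1) + e_4·(0) = 0
L: e_1·(1) + e_2·(2) + e_3·(1) + e_4·(0) = 0
T: e_1·(2) + e_2·(-1) + e_3·(-2) + e_4·(1) = 0
Solving this homogeneous linear system for the smallest-integer solution (first nonzero entry positive) gives (1, -1, 1, -1).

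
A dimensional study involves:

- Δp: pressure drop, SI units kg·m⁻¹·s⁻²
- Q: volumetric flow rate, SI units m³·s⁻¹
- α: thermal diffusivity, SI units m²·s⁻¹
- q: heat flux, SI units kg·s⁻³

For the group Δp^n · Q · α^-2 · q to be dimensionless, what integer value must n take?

-1

Balance the M exponent: (1)·n from Δp, plus (0) − 2·(0) + (1) = 1 from the rest, must sum to zero.
n + 1 = 0, so n = -1.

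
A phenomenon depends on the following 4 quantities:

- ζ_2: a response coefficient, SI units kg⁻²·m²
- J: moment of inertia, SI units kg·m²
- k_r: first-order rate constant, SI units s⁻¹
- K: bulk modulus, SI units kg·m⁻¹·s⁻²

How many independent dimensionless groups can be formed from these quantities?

There are 4 variables and 3 base dimensions (M, L, T).
The dimension matrix has rank 3.
Independent dimensionless groups: 4 − 3 = 1.

1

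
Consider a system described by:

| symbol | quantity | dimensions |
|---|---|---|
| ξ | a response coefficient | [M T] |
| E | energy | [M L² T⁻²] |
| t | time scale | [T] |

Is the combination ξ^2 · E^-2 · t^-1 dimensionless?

no

Sum the exponent of each base dimension across the product:
  M: 2·[ξ]_M − 2·[E]_M − [t]_M = 2·(1) − 2·(1) − (0) = 0
  L: 2·[ξ]_L − 2·[E]_L − [t]_L = 2·(0) − 2·(2) − (0) = -4
  T: 2·[ξ]_T − 2·[E]_T − [t]_T = 2·(1) − 2·(-2) − (1) = 5
Net dimensions [L⁻⁴ T⁵] ≠ [1] — not dimensionless.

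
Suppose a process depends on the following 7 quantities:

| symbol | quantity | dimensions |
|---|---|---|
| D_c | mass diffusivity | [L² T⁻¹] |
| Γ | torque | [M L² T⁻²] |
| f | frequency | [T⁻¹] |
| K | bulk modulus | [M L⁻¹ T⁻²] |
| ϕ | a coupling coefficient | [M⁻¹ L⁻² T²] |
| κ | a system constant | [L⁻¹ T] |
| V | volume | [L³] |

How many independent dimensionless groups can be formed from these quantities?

4

There are 7 variables and 3 base dimensions (M, L, T).
The dimension matrix has rank 3.
Independent dimensionless groups: 7 − 3 = 4.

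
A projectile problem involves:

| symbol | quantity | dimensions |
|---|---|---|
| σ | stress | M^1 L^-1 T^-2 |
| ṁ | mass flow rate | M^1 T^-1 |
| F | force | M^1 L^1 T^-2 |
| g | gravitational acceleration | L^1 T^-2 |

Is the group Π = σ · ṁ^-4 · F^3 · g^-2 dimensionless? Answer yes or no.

Sum the exponent of each base dimension across the product:
  M: [σ]_M − 4·[ṁ]_M + 3·[F]_M − 2·[g]_M = (1) − 4·(1) + 3·(1) − 2·(0) = 0
  L: [σ]_L − 4·[ṁ]_L + 3·[F]_L − 2·[g]_L = (-1) − 4·(0) + 3·(1) − 2·(1) = 0
  T: [σ]_T − 4·[ṁ]_T + 3·[F]_T − 2·[g]_T = (-2) − 4·(-1) + 3·(-2) − 2·(-2) = 0
All base exponents vanish — dimensionless.

yes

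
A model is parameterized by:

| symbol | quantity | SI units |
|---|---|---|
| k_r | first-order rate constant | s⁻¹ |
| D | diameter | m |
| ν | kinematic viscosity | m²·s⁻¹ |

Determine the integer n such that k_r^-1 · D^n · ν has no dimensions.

-2

Balance the L exponent: (1)·n from D, plus −(0) + (2) = 2 from the rest, must sum to zero.
n + 2 = 0, so n = -2.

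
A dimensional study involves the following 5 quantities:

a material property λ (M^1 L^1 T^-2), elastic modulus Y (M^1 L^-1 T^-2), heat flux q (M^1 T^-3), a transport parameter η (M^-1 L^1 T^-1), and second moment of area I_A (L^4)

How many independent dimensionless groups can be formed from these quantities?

There are 5 variables and 3 base dimensions (M, L, T).
The dimension matrix has rank 3.
Independent dimensionless groups: 5 − 3 = 2.

2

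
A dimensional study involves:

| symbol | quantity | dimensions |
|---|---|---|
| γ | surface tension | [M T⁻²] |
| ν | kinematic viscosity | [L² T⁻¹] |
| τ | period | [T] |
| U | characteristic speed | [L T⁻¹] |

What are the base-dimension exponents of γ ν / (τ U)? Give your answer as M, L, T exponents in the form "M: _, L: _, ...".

M: 1, L: 1, T: -3

Collect each base-dimension exponent across the product:
  M: (1) + (0) − (0) − (0) = 1
  L: (0) + (2) − (0) − (1) = 1
  T: (-2) + (-1) − (1) − (-1) = -3
So the dimensions are [M L T⁻³].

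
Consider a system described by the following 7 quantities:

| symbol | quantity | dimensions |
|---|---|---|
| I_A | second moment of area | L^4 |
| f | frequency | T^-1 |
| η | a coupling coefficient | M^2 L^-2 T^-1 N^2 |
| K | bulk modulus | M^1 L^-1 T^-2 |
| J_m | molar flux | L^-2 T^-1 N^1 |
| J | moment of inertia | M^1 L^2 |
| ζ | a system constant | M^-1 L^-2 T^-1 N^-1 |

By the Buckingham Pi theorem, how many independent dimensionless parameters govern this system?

3

There are 7 variables and 4 base dimensions (M, L, T, N).
The dimension matrix has rank 4.
Independent dimensionless groups: 7 − 4 = 3.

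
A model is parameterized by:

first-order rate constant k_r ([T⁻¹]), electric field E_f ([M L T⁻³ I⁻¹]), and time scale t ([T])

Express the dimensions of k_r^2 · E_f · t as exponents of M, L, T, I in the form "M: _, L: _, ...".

M: 1, L: 1, T: -4, I: -1

Collect each base-dimension exponent across the product:
  M: 2·(0) + (1) + (0) = 1
  L: 2·(0) + (1) + (0) = 1
  T: 2·(-1) + (-3) + (1) = -4
  I: 2·(0) + (-1) + (0) = -1
So the dimensions are [M L T⁻⁴ I⁻¹].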